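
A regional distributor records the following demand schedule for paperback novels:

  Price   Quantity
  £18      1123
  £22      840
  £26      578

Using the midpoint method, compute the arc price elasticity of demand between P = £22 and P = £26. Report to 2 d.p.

-2.22

At P = 22, Q = 840; at P = 26, Q = 578.
ΔQ = -262, ΔP = 4. Midpoints: P̄ = 24.00, Q̄ = 709.0.
ε = (ΔQ/ΔP)(P̄/Q̄) = (-262/4)(24.00/709.0).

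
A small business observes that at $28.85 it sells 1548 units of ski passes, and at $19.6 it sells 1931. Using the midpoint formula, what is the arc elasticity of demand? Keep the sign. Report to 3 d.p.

ΔQ = 1931 − 1548 = 383; ΔP = 19.6 − 28.85 = -9.25.
Midpoints: P̄ = 24.23, Q̄ = 1739.5.
ε = (ΔQ/ΔP)(P̄/Q̄) = (383/-9.25)(24.23/1739.5).

-0.577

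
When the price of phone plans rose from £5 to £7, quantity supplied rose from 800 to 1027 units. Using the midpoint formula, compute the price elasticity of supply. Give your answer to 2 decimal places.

0.75

ΔQ = 1027 − 800 = 227; ΔP = 7 − 5 = 2.
Midpoints: P̄ = 6.00, Q̄ = 913.5.
ε_s = (ΔQ/ΔP)(P̄/Q̄) = (227/2)(6.00/913.5).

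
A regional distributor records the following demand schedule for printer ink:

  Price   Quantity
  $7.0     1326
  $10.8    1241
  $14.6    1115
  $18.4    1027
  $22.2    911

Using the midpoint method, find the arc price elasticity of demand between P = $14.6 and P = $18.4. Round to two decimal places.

At P = 14.6, Q = 1115; at P = 18.4, Q = 1027.
ΔQ = -88, ΔP = 3.8. Midpoints: P̄ = 16.50, Q̄ = 1071.0.
ε = (ΔQ/ΔP)(P̄/Q̄) = (-88/3.8)(16.50/1071.0).

-0.36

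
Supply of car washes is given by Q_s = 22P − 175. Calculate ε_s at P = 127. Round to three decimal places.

At P = 127, Q_s = 2619.
dQ_s/dP = 22.
ε_s = (dQ_s/dP)(P/Q_s) = (22)(127/2619).

1.067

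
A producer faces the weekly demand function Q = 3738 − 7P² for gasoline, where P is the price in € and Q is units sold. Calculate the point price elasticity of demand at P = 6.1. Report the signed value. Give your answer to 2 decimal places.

-0.15

At P = 6.1, Q = 3477.530.
dQ/dP = −14P = -85.400.
ε = (dQ/dP)(P/Q) = (-85.400)(6.1/3477.530).
|ε| < 1, so demand is inelastic at this price.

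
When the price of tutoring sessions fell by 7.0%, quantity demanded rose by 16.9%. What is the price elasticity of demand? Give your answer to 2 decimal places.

ε = %ΔQ / %ΔP = (16.9)/(-7.0) = -2.414.

-2.41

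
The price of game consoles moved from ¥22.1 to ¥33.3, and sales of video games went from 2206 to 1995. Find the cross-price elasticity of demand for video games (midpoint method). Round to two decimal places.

ΔQ_x = 1995 − 2206 = -211; ΔP_y = 33.3 − 22.1 = 11.2.
Midpoints: P̄_y = 27.70, Q̄_x = 2100.5.
ε_xy = (ΔQ_x/ΔP_y)(P̄_y/Q̄_x) = (-211/11.2)(27.70/2100.5).

-0.25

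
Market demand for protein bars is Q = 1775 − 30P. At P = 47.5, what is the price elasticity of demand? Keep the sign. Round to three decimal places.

At P = 47.5, Q = 350.
dQ/dP = −30.
ε = (dQ/dP)(P/Q) = (-30)(47.5/350).

-4.071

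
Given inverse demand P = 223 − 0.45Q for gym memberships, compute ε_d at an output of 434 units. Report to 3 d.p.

-0.142

At Q = 434, P = 223 − 0.45(434) = 27.70.
dP/dQ = −0.45, so dQ/dP = 1/(−0.45) = -2.222.
ε = (dQ/dP)(P/Q) = (-2.222)(27.70/434).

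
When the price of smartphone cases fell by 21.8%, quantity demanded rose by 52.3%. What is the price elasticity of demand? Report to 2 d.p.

-2.40

ε = %ΔQ / %ΔP = (52.3)/(-21.8) = -2.399.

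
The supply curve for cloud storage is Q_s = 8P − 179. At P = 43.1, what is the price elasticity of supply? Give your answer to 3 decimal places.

2.080

At P = 43.1, Q_s = 165.80.
dQ_s/dP = 8.
ε_s = (dQ_s/dP)(P/Q_s) = (8)(43.1/165.80).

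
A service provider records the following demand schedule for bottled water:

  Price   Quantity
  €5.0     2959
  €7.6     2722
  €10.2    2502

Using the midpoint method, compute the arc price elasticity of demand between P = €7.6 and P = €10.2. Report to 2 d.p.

At P = 7.6, Q = 2722; at P = 10.2, Q = 2502.
ΔQ = -220, ΔP = 2.6. Midpoints: P̄ = 8.90, Q̄ = 2612.0.
ε = (ΔQ/ΔP)(P̄/Q̄) = (-220/2.6)(8.90/2612.0).

-0.29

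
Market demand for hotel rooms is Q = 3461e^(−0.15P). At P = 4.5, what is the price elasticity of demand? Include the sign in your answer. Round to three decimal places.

-0.675

At P = 4.5, Q = 1762.190.
dQ/dP = −0.15·3461e^(−0.15P) = −0.15Q = -264.329.
ε = (dQ/dP)(P/Q) = (-264.329)(4.5/1762.190).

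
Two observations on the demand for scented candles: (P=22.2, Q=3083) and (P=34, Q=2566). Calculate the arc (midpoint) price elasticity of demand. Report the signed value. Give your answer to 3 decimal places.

-0.436

ΔQ = 2566 − 3083 = -517; ΔP = 34 − 22.2 = 11.8.
Midpoints: P̄ = 28.10, Q̄ = 2824.5.
ε = (ΔQ/ΔP)(P̄/Q̄) = (-517/11.8)(28.10/2824.5).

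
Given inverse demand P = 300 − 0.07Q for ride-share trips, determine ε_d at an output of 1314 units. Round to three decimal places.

-2.262

At Q = 1314, P = 300 − 0.07(1314) = 208.02.
dP/dQ = −0.07, so dQ/dP = 1/(−0.07) = -14.286.
ε = (dQ/dP)(P/Q) = (-14.286)(208.02/1314).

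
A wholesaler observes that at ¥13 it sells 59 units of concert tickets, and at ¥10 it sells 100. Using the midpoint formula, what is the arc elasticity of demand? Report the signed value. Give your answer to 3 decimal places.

-1.977

ΔQ = 100 − 59 = 41; ΔP = 10 − 13 = -3.
Midpoints: P̄ = 11.50, Q̄ = 79.5.
ε = (ΔQ/ΔP)(P̄/Q̄) = (41/-3)(11.50/79.5).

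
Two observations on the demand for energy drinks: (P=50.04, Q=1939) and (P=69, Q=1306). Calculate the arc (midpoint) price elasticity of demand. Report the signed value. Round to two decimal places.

-1.22

ΔQ = 1306 − 1939 = -633; ΔP = 69 − 50.04 = 18.96.
Midpoints: P̄ = 59.52, Q̄ = 1622.5.
ε = (ΔQ/ΔP)(P̄/Q̄) = (-633/18.96)(59.52/1622.5).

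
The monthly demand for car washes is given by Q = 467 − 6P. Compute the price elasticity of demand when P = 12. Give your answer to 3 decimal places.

At P = 12, Q = 395.
dQ/dP = −6.
ε = (dQ/dP)(P/Q) = (-6)(12/395).
|ε| < 1, so demand is inelastic at this price.

-0.182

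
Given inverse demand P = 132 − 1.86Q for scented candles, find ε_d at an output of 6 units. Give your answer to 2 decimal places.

At Q = 6, P = 132 − 1.86(6) = 120.84.
dP/dQ = −1.86, so dQ/dP = 1/(−1.86) = -0.538.
ε = (dQ/dP)(P/Q) = (-0.538)(120.84/6).

-10.83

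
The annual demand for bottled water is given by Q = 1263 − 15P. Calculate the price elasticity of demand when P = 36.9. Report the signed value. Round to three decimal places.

-0.780

At P = 36.9, Q = 709.500.
dQ/dP = −15.
ε = (dQ/dP)(P/Q) = (-15)(36.9/709.500).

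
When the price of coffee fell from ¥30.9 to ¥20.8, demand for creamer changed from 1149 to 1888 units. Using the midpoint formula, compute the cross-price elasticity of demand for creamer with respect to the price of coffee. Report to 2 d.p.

ΔQ_x = 1888 − 1149 = 739; ΔP_y = 20.8 − 30.9 = -10.1.
Midpoints: P̄_y = 25.85, Q̄_x = 1518.5.
ε_xy = (ΔQ_x/ΔP_y)(P̄_y/Q̄_x) = (739/-10.1)(25.85/1518.5).

-1.25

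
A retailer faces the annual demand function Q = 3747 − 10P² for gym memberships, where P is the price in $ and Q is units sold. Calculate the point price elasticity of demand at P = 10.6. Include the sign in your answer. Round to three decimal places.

-0.857

At P = 10.6, Q = 2623.400.
dQ/dP = −20P = -212.
ε = (dQ/dP)(P/Q) = (-212)(10.6/2623.400).
|ε| < 1, so demand is inelastic at this price.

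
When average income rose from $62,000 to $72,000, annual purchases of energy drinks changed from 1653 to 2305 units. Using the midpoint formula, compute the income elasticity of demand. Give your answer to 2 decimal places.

2.21

ΔQ = 652, ΔI = 10000. Midpoints: Ī = 67,000, Q̄ = 1979.0.
ε_I = (ΔQ/ΔI)(Ī/Q̄) = (652/10000)(67000/1979.0).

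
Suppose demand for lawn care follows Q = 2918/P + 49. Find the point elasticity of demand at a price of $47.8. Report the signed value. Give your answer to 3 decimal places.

At P = 47.8, Q = 110.046.
dQ/dP = −2918/P² = -1.277.
ε = (dQ/dP)(P/Q) = (-1.277)(47.8/110.046).

-0.555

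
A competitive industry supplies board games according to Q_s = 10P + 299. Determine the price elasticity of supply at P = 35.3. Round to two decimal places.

At P = 35.3, Q_s = 652.
dQ_s/dP = 10.
ε_s = (dQ_s/dP)(P/Q_s) = (10)(35.3/652).

0.54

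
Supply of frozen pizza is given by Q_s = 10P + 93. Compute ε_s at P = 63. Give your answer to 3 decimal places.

At P = 63, Q_s = 723.
dQ_s/dP = 10.
ε_s = (dQ_s/dP)(P/Q_s) = (10)(63/723).

0.871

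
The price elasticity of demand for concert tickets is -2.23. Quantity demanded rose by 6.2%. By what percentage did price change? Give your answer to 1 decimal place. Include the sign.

-2.8%

%ΔP ≈ %ΔQ / ε = (6.2%)/(-2.23) = -2.78%.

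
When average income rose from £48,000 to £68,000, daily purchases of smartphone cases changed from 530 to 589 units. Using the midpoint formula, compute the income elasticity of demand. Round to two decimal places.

0.31

ΔQ = 59, ΔI = 20000. Midpoints: Ī = 58,000, Q̄ = 559.5.
ε_I = (ΔQ/ΔI)(Ī/Q̄) = (59/20000)(58000/559.5).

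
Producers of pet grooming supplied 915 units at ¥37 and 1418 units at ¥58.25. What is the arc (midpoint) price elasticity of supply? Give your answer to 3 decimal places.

ΔQ = 1418 − 915 = 503; ΔP = 58.25 − 37 = 21.25.
Midpoints: P̄ = 47.62, Q̄ = 1166.5.
ε_s = (ΔQ/ΔP)(P̄/Q̄) = (503/21.25)(47.62/1166.5).

0.966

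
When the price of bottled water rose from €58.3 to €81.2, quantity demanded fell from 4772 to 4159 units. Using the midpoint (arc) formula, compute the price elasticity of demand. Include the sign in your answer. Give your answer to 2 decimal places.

ΔQ = 4159 − 4772 = -613; ΔP = 81.2 − 58.3 = 22.9.
Midpoints: P̄ = 69.75, Q̄ = 4465.5.
ε = (ΔQ/ΔP)(P̄/Q̄) = (-613/22.9)(69.75/4465.5).

-0.42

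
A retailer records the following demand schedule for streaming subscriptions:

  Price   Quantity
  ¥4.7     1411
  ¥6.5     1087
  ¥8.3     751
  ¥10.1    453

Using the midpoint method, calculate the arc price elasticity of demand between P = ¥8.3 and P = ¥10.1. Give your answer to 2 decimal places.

At P = 8.3, Q = 751; at P = 10.1, Q = 453.
ΔQ = -298, ΔP = 1.8. Midpoints: P̄ = 9.20, Q̄ = 602.0.
ε = (ΔQ/ΔP)(P̄/Q̄) = (-298/1.8)(9.20/602.0).

-2.53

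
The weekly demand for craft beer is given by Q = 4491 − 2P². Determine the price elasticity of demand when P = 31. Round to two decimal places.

At P = 31, Q = 2569.
dQ/dP = −4P = -124.
ε = (dQ/dP)(P/Q) = (-124)(31/2569).
|ε| > 1, so demand is elastic at this price.

-1.50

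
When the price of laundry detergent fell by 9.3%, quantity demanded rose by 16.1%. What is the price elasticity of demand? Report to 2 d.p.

-1.73

ε = %ΔQ / %ΔP = (16.1)/(-9.3) = -1.731.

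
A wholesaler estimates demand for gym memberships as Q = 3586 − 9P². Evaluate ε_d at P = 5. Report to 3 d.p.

-0.134

At P = 5, Q = 3361.
dQ/dP = −18P = -90.
ε = (dQ/dP)(P/Q) = (-90)(5/3361).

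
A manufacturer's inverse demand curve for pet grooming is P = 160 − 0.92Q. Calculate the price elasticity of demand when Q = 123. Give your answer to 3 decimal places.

At Q = 123, P = 160 − 0.92(123) = 46.84.
dP/dQ = −0.92, so dQ/dP = 1/(−0.92) = -1.087.
ε = (dQ/dP)(P/Q) = (-1.087)(46.84/123).

-0.414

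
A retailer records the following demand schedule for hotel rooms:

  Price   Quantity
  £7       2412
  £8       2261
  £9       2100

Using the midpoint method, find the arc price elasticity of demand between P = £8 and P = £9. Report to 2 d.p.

-0.63

At P = 8, Q = 2261; at P = 9, Q = 2100.
ΔQ = -161, ΔP = 1. Midpoints: P̄ = 8.50, Q̄ = 2180.5.
ε = (ΔQ/ΔP)(P̄/Q̄) = (-161/1)(8.50/2180.5).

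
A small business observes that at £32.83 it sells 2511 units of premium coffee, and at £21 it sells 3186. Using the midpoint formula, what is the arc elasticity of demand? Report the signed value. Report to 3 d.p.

-0.539

ΔQ = 3186 − 2511 = 675; ΔP = 21 − 32.83 = -11.83.
Midpoints: P̄ = 26.91, Q̄ = 2848.5.
ε = (ΔQ/ΔP)(P̄/Q̄) = (675/-11.83)(26.91/2848.5).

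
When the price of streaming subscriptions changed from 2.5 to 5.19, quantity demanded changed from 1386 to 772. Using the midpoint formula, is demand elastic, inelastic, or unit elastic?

inelastic

Arc ε ≈ -0.813.
|ε| = 0.81 < 1.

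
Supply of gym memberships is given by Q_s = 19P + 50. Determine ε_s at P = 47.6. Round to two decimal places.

At P = 47.6, Q_s = 954.40.
dQ_s/dP = 19.
ε_s = (dQ_s/dP)(P/Q_s) = (19)(47.6/954.40).

0.95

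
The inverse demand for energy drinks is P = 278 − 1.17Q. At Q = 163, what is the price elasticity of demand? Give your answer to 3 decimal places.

-0.458

At Q = 163, P = 278 − 1.17(163) = 87.29.
dP/dQ = −1.17, so dQ/dP = 1/(−1.17) = -0.855.
ε = (dQ/dP)(P/Q) = (-0.855)(87.29/163).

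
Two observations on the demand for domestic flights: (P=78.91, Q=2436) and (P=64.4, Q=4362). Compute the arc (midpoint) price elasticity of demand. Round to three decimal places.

ΔQ = 4362 − 2436 = 1926; ΔP = 64.4 − 78.91 = -14.51.
Midpoints: P̄ = 71.66, Q̄ = 3399.0.
ε = (ΔQ/ΔP)(P̄/Q̄) = (1926/-14.51)(71.66/3399.0).

-2.798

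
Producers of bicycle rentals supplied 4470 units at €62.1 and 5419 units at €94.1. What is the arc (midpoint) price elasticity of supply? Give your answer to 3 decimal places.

0.468

ΔQ = 5419 − 4470 = 949; ΔP = 94.1 − 62.1 = 32.0.
Midpoints: P̄ = 78.10, Q̄ = 4944.5.
ε_s = (ΔQ/ΔP)(P̄/Q̄) = (949/32.0)(78.10/4944.5).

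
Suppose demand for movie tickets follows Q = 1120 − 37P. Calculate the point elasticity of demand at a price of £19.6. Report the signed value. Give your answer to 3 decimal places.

At P = 19.6, Q = 394.800.
dQ/dP = −37.
ε = (dQ/dP)(P/Q) = (-37)(19.6/394.800).

-1.837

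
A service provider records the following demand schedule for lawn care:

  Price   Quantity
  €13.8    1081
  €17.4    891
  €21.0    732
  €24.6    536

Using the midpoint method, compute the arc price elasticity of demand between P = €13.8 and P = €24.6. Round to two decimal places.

At P = 13.8, Q = 1081; at P = 24.6, Q = 536.
ΔQ = -545, ΔP = 10.8. Midpoints: P̄ = 19.20, Q̄ = 808.5.
ε = (ΔQ/ΔP)(P̄/Q̄) = (-545/10.8)(19.20/808.5).

-1.20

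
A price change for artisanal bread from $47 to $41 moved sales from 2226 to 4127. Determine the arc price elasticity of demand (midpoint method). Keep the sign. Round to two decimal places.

ΔQ = 4127 − 2226 = 1901; ΔP = 41 − 47 = -6.
Midpoints: P̄ = 44.00, Q̄ = 3176.5.
ε = (ΔQ/ΔP)(P̄/Q̄) = (1901/-6)(44.00/3176.5).

-4.39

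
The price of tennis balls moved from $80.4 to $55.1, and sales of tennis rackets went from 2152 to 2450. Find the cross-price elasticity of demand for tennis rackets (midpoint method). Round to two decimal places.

ΔQ_x = 2450 − 2152 = 298; ΔP_y = 55.1 − 80.4 = -25.3.
Midpoints: P̄_y = 67.75, Q̄_x = 2301.0.
ε_xy = (ΔQ_x/ΔP_y)(P̄_y/Q̄_x) = (298/-25.3)(67.75/2301.0).
ε_xy < 0, so the goods are complements.

-0.35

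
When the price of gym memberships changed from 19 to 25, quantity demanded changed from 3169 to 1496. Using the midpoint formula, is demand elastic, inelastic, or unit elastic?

Arc ε ≈ -2.630.
|ε| = 2.63 > 1.

elastic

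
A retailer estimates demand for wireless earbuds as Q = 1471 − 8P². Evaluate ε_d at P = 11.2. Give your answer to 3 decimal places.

At P = 11.2, Q = 467.480.
dQ/dP = −16P = -179.200.
ε = (dQ/dP)(P/Q) = (-179.200)(11.2/467.480).
|ε| > 1, so demand is elastic at this price.

-4.293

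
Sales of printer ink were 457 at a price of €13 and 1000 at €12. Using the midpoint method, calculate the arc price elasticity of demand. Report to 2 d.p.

-9.32

ΔQ = 1000 − 457 = 543; ΔP = 12 − 13 = -1.
Midpoints: P̄ = 12.50, Q̄ = 728.5.
ε = (ΔQ/ΔP)(P̄/Q̄) = (543/-1)(12.50/728.5).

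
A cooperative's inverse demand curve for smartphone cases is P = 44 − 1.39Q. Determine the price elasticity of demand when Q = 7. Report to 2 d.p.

At Q = 7, P = 44 − 1.39(7) = 34.27.
dP/dQ = −1.39, so dQ/dP = 1/(−1.39) = -0.719.
ε = (dQ/dP)(P/Q) = (-0.719)(34.27/7).

-3.52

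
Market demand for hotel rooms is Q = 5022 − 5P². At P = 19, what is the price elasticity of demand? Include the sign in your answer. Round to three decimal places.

At P = 19, Q = 3217.
dQ/dP = −10P = -190.
ε = (dQ/dP)(P/Q) = (-190)(19/3217).

-1.122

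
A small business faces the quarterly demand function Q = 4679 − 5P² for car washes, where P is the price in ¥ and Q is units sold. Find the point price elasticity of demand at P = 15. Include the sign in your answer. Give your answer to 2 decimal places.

At P = 15, Q = 3554.
dQ/dP = −10P = -150.
ε = (dQ/dP)(P/Q) = (-150)(15/3554).

-0.63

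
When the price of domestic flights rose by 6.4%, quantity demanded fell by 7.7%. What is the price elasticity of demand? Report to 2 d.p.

-1.20

ε = %ΔQ / %ΔP = (-7.7)/(6.4) = -1.203.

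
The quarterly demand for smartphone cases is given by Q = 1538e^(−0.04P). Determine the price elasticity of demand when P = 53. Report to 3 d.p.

At P = 53, Q = 184.609.
dQ/dP = −0.04·1538e^(−0.04P) = −0.04Q = -7.384.
ε = (dQ/dP)(P/Q) = (-7.384)(53/184.609).
|ε| > 1, so demand is elastic at this price.

-2.120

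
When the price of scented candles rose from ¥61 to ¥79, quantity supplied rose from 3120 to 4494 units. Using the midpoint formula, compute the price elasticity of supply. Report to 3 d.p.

ΔQ = 4494 − 3120 = 1374; ΔP = 79 − 61 = 18.
Midpoints: P̄ = 70.00, Q̄ = 3807.0.
ε_s = (ΔQ/ΔP)(P̄/Q̄) = (1374/18)(70.00/3807.0).

1.404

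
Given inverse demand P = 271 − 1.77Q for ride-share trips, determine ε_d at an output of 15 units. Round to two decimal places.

-9.21

At Q = 15, P = 271 − 1.77(15) = 244.45.
dP/dQ = −1.77, so dQ/dP = 1/(−1.77) = -0.565.
ε = (dQ/dP)(P/Q) = (-0.565)(244.45/15).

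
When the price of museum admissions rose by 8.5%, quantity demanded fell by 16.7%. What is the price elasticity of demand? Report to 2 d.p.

-1.96

ε = %ΔQ / %ΔP = (-16.7)/(8.5) = -1.965.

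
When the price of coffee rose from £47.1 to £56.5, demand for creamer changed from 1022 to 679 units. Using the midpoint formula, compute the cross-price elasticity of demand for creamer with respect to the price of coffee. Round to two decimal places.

ΔQ_x = 679 − 1022 = -343; ΔP_y = 56.5 − 47.1 = 9.4.
Midpoints: P̄_y = 51.80, Q̄_x = 850.5.
ε_xy = (ΔQ_x/ΔP_y)(P̄_y/Q̄_x) = (-343/9.4)(51.80/850.5).

-2.22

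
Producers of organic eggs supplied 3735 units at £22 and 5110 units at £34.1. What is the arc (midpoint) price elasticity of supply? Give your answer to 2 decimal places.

ΔQ = 5110 − 3735 = 1375; ΔP = 34.1 − 22 = 12.1.
Midpoints: P̄ = 28.05, Q̄ = 4422.5.
ε_s = (ΔQ/ΔP)(P̄/Q̄) = (1375/12.1)(28.05/4422.5).

0.72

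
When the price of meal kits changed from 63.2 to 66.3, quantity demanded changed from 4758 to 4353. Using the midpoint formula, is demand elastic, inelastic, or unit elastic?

Arc ε ≈ -1.857.
|ε| = 1.86 > 1.

elastic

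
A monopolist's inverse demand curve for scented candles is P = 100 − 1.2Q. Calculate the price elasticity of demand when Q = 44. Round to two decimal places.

-0.89

At Q = 44, P = 100 − 1.2(44) = 47.20.
dP/dQ = −1.2, so dQ/dP = 1/(−1.2) = -0.833.
ε = (dQ/dP)(P/Q) = (-0.833)(47.20/44).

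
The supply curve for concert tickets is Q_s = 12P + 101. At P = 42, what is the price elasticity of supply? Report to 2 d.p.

At P = 42, Q_s = 605.
dQ_s/dP = 12.
ε_s = (dQ_s/dP)(P/Q_s) = (12)(42/605).

0.83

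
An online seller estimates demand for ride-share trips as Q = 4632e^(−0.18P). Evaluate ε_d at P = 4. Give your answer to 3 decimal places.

At P = 4, Q = 2254.636.
dQ/dP = −0.18·4632e^(−0.18P) = −0.18Q = -405.835.
ε = (dQ/dP)(P/Q) = (-405.835)(4/2254.636).

-0.720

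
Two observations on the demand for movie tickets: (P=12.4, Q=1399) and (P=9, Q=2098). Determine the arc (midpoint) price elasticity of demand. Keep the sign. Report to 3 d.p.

-1.258

ΔQ = 2098 − 1399 = 699; ΔP = 9 − 12.4 = -3.4.
Midpoints: P̄ = 10.70, Q̄ = 1748.5.
ε = (ΔQ/ΔP)(P̄/Q̄) = (699/-3.4)(10.70/1748.5).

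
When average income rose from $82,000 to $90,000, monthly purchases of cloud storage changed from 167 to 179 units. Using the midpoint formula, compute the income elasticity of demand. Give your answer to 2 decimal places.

0.75

ΔQ = 12, ΔI = 8000. Midpoints: Ī = 86,000, Q̄ = 173.0.
ε_I = (ΔQ/ΔI)(Ī/Q̄) = (12/8000)(86000/173.0).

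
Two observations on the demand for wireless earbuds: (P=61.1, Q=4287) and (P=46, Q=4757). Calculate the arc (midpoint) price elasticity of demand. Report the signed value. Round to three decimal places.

-0.369

ΔQ = 4757 − 4287 = 470; ΔP = 46 − 61.1 = -15.1.
Midpoints: P̄ = 53.55, Q̄ = 4522.0.
ε = (ΔQ/ΔP)(P̄/Q̄) = (470/-15.1)(53.55/4522.0).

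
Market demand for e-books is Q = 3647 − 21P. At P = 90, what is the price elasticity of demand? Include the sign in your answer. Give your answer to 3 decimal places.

At P = 90, Q = 1757.
dQ/dP = −21.
ε = (dQ/dP)(P/Q) = (-21)(90/1757).

-1.076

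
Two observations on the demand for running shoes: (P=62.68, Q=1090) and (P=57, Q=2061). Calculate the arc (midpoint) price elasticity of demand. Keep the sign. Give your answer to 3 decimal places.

-6.493

ΔQ = 2061 − 1090 = 971; ΔP = 57 − 62.68 = -5.68.
Midpoints: P̄ = 59.84, Q̄ = 1575.5.
ε = (ΔQ/ΔP)(P̄/Q̄) = (971/-5.68)(59.84/1575.5).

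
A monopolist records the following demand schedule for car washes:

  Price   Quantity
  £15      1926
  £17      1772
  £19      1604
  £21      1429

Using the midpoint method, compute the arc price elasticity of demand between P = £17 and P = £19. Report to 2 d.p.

At P = 17, Q = 1772; at P = 19, Q = 1604.
ΔQ = -168, ΔP = 2. Midpoints: P̄ = 18.00, Q̄ = 1688.0.
ε = (ΔQ/ΔP)(P̄/Q̄) = (-168/2)(18.00/1688.0).

-0.90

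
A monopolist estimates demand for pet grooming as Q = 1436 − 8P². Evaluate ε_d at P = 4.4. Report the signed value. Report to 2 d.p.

-0.24

At P = 4.4, Q = 1281.120.
dQ/dP = −16P = -70.400.
ε = (dQ/dP)(P/Q) = (-70.400)(4.4/1281.120).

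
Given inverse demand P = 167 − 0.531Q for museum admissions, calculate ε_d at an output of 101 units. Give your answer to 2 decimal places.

-2.11

At Q = 101, P = 167 − 0.531(101) = 113.37.
dP/dQ = −0.531, so dQ/dP = 1/(−0.531) = -1.883.
ε = (dQ/dP)(P/Q) = (-1.883)(113.37/101).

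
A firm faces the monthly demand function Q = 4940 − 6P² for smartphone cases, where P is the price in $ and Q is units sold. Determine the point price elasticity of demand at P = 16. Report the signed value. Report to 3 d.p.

-0.902

At P = 16, Q = 3404.
dQ/dP = −12P = -192.
ε = (dQ/dP)(P/Q) = (-192)(16/3404).
|ε| < 1, so demand is inelastic at this price.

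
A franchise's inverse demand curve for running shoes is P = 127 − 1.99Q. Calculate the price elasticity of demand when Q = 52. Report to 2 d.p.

-0.23

At Q = 52, P = 127 − 1.99(52) = 23.52.
dP/dQ = −1.99, so dQ/dP = 1/(−1.99) = -0.503.
ε = (dQ/dP)(P/Q) = (-0.503)(23.52/52).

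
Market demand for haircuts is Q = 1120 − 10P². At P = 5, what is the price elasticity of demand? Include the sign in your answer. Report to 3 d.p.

At P = 5, Q = 870.
dQ/dP = −20P = -100.
ε = (dQ/dP)(P/Q) = (-100)(5/870).

-0.575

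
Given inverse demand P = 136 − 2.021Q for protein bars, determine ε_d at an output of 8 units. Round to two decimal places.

-7.41

At Q = 8, P = 136 − 2.021(8) = 119.83.
dP/dQ = −2.021, so dQ/dP = 1/(−2.021) = -0.495.
ε = (dQ/dP)(P/Q) = (-0.495)(119.83/8).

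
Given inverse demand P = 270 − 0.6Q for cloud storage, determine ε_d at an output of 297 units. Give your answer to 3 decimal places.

At Q = 297, P = 270 − 0.6(297) = 91.80.
dP/dQ = −0.6, so dQ/dP = 1/(−0.6) = -1.667.
ε = (dQ/dP)(P/Q) = (-1.667)(91.80/297).

-0.515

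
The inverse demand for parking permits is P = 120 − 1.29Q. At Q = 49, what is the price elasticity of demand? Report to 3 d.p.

-0.898

At Q = 49, P = 120 − 1.29(49) = 56.79.
dP/dQ = −1.29, so dQ/dP = 1/(−1.29) = -0.775.
ε = (dQ/dP)(P/Q) = (-0.775)(56.79/49).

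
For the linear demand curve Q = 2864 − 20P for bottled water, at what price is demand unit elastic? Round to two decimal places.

71.60

For linear demand Q = a − bP, ε = −bP/(a − bP). |ε| = 1 when bP = a − bP, i.e. P = a/(2b).
P = 2864/(2·20) = 2864/40 = 71.6000.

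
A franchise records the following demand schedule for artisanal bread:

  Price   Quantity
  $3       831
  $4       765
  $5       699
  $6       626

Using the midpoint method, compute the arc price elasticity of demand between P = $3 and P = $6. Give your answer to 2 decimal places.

At P = 3, Q = 831; at P = 6, Q = 626.
ΔQ = -205, ΔP = 3. Midpoints: P̄ = 4.50, Q̄ = 728.5.
ε = (ΔQ/ΔP)(P̄/Q̄) = (-205/3)(4.50/728.5).

-0.42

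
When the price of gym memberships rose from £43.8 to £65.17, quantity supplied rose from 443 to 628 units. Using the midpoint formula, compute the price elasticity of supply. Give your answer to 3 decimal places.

0.881

ΔQ = 628 − 443 = 185; ΔP = 65.17 − 43.8 = 21.37.
Midpoints: P̄ = 54.48, Q̄ = 535.5.
ε_s = (ΔQ/ΔP)(P̄/Q̄) = (185/21.37)(54.48/535.5).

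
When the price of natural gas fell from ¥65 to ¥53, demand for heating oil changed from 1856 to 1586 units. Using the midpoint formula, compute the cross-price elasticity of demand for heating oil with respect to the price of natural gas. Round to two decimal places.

0.77

ΔQ_x = 1586 − 1856 = -270; ΔP_y = 53 − 65 = -12.
Midpoints: P̄_y = 59.00, Q̄_x = 1721.0.
ε_xy = (ΔQ_x/ΔP_y)(P̄_y/Q̄_x) = (-270/-12)(59.00/1721.0).
ε_xy > 0, so the goods are substitutes.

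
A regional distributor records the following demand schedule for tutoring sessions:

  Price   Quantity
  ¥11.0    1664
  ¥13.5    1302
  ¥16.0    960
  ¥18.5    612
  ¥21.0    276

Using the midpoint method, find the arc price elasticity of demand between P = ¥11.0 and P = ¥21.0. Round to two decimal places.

-2.29

At P = 11.0, Q = 1664; at P = 21.0, Q = 276.
ΔQ = -1388, ΔP = 10.0. Midpoints: P̄ = 16.00, Q̄ = 970.0.
ε = (ΔQ/ΔP)(P̄/Q̄) = (-1388/10.0)(16.00/970.0).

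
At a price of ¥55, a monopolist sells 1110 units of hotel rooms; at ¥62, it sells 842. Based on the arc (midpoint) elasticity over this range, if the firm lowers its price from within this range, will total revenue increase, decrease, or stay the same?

increase

Arc ε = (-268/7)(58.50/976.0) ≈ -2.295.
|ε| = 2.29 > 1, so demand is elastic. A price cut therefore raises total revenue.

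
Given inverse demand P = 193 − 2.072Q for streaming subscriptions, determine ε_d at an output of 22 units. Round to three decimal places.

-3.234

At Q = 22, P = 193 − 2.072(22) = 147.42.
dP/dQ = −2.072, so dQ/dP = 1/(−2.072) = -0.483.
ε = (dQ/dP)(P/Q) = (-0.483)(147.42/22).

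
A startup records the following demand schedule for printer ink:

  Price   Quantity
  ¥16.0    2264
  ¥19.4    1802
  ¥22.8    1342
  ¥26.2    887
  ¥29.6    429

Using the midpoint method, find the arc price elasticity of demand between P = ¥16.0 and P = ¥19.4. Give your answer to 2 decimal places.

-1.18

At P = 16.0, Q = 2264; at P = 19.4, Q = 1802.
ΔQ = -462, ΔP = 3.4. Midpoints: P̄ = 17.70, Q̄ = 2033.0.
ε = (ΔQ/ΔP)(P̄/Q̄) = (-462/3.4)(17.70/2033.0).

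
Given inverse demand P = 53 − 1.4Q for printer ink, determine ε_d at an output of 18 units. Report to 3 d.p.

-1.103

At Q = 18, P = 53 − 1.4(18) = 27.80.
dP/dQ = −1.4, so dQ/dP = 1/(−1.4) = -0.714.
ε = (dQ/dP)(P/Q) = (-0.714)(27.80/18).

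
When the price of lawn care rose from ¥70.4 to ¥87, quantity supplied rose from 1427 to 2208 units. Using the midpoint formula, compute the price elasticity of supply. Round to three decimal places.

ΔQ = 2208 − 1427 = 781; ΔP = 87 − 70.4 = 16.6.
Midpoints: P̄ = 78.70, Q̄ = 1817.5.
ε_s = (ΔQ/ΔP)(P̄/Q̄) = (781/16.6)(78.70/1817.5).

2.037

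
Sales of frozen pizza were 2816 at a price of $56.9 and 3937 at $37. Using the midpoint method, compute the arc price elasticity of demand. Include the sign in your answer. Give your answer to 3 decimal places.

-0.783

ΔQ = 3937 − 2816 = 1121; ΔP = 37 − 56.9 = -19.9.
Midpoints: P̄ = 46.95, Q̄ = 3376.5.
ε = (ΔQ/ΔP)(P̄/Q̄) = (1121/-19.9)(46.95/3376.5).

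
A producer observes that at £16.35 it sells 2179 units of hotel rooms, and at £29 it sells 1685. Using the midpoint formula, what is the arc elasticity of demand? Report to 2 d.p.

-0.46

ΔQ = 1685 − 2179 = -494; ΔP = 29 − 16.35 = 12.65.
Midpoints: P̄ = 22.68, Q̄ = 1932.0.
ε = (ΔQ/ΔP)(P̄/Q̄) = (-494/12.65)(22.68/1932.0).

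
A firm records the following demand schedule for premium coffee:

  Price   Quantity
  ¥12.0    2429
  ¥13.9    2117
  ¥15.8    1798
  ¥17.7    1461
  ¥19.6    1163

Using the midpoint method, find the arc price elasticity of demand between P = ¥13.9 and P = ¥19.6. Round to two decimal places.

At P = 13.9, Q = 2117; at P = 19.6, Q = 1163.
ΔQ = -954, ΔP = 5.7. Midpoints: P̄ = 16.75, Q̄ = 1640.0.
ε = (ΔQ/ΔP)(P̄/Q̄) = (-954/5.7)(16.75/1640.0).

-1.71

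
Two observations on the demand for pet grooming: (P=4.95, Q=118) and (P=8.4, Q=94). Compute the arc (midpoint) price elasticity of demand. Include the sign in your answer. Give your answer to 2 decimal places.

-0.44

ΔQ = 94 − 118 = -24; ΔP = 8.4 − 4.95 = 3.45.
Midpoints: P̄ = 6.68, Q̄ = 106.0.
ε = (ΔQ/ΔP)(P̄/Q̄) = (-24/3.45)(6.68/106.0).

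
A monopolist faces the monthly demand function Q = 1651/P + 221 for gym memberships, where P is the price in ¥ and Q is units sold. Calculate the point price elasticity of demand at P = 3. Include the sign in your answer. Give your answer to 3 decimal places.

-0.713

At P = 3, Q = 771.333.
dQ/dP = −1651/P² = -183.444.
ε = (dQ/dP)(P/Q) = (-183.444)(3/771.333).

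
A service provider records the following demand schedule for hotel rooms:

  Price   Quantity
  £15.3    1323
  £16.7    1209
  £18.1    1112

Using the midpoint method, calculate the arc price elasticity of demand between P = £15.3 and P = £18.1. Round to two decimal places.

At P = 15.3, Q = 1323; at P = 18.1, Q = 1112.
ΔQ = -211, ΔP = 2.8. Midpoints: P̄ = 16.70, Q̄ = 1217.5.
ε = (ΔQ/ΔP)(P̄/Q̄) = (-211/2.8)(16.70/1217.5).

-1.03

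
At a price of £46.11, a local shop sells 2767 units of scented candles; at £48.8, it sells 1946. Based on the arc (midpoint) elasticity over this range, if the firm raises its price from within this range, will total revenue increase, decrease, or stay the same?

decrease

Arc ε = (-821/2.69)(47.45/2356.5) ≈ -6.146.
|ε| = 6.15 > 1, so demand is elastic. A price rise therefore reduces total revenue.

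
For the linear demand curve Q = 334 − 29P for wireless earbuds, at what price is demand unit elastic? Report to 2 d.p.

5.76

For linear demand Q = a − bP, ε = −bP/(a − bP). |ε| = 1 when bP = a − bP, i.e. P = a/(2b).
P = 334/(2·29) = 334/58 = 5.7586.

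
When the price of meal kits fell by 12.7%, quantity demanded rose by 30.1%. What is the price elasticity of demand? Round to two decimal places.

ε = %ΔQ / %ΔP = (30.1)/(-12.7) = -2.370.

-2.37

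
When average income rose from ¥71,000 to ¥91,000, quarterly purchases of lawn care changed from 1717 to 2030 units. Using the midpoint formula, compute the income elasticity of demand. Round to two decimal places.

0.68

ΔQ = 313, ΔI = 20000. Midpoints: Ī = 81,000, Q̄ = 1873.5.
ε_I = (ΔQ/ΔI)(Ī/Q̄) = (313/20000)(81000/1873.5).
ε_I > 0, so the good is normal.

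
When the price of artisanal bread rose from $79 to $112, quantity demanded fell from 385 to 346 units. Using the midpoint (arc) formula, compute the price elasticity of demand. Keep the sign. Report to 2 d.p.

ΔQ = 346 − 385 = -39; ΔP = 112 − 79 = 33.
Midpoints: P̄ = 95.50, Q̄ = 365.5.
ε = (ΔQ/ΔP)(P̄/Q̄) = (-39/33)(95.50/365.5).

-0.31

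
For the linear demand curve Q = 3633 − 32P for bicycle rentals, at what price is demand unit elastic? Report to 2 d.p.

56.77

For linear demand Q = a − bP, ε = −bP/(a − bP). |ε| = 1 when bP = a − bP, i.e. P = a/(2b).
P = 3633/(2·32) = 3633/64 = 56.7656.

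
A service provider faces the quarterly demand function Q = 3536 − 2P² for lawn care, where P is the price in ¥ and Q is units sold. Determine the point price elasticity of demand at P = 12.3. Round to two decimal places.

-0.19

At P = 12.3, Q = 3233.420.
dQ/dP = −4P = -49.200.
ε = (dQ/dP)(P/Q) = (-49.200)(12.3/3233.420).
|ε| < 1, so demand is inelastic at this price.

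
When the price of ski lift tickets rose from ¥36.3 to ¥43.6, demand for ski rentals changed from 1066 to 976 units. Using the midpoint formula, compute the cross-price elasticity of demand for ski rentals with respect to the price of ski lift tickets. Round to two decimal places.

ΔQ_x = 976 − 1066 = -90; ΔP_y = 43.6 − 36.3 = 7.3.
Midpoints: P̄_y = 39.95, Q̄_x = 1021.0.
ε_xy = (ΔQ_x/ΔP_y)(P̄_y/Q̄_x) = (-90/7.3)(39.95/1021.0).
ε_xy < 0, so the goods are complements.

-0.48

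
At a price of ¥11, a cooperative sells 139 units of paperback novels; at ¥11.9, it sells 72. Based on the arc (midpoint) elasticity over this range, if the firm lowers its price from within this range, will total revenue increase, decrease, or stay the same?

increase

Arc ε = (-67/0.9)(11.45/105.5) ≈ -8.080.
|ε| = 8.08 > 1, so demand is elastic. A price cut therefore raises total revenue.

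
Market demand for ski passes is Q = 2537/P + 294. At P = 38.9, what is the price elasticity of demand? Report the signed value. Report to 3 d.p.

At P = 38.9, Q = 359.219.
dQ/dP = −2537/P² = -1.677.
ε = (dQ/dP)(P/Q) = (-1.677)(38.9/359.219).
|ε| < 1, so demand is inelastic at this price.

-0.182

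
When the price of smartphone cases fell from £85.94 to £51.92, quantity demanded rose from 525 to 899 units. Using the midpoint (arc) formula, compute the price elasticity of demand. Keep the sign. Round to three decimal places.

ΔQ = 899 − 525 = 374; ΔP = 51.92 − 85.94 = -34.02.
Midpoints: P̄ = 68.93, Q̄ = 712.0.
ε = (ΔQ/ΔP)(P̄/Q̄) = (374/-34.02)(68.93/712.0).

-1.064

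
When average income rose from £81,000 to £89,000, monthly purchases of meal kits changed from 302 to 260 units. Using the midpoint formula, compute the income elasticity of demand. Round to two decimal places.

-1.59

ΔQ = -42, ΔI = 8000. Midpoints: Ī = 85,000, Q̄ = 281.0.
ε_I = (ΔQ/ΔI)(Ī/Q̄) = (-42/8000)(85000/281.0).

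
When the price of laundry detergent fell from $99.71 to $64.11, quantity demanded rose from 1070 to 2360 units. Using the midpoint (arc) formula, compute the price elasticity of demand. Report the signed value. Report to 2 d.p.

-1.73

ΔQ = 2360 − 1070 = 1290; ΔP = 64.11 − 99.71 = -35.6.
Midpoints: P̄ = 81.91, Q̄ = 1715.0.
ε = (ΔQ/ΔP)(P̄/Q̄) = (1290/-35.6)(81.91/1715.0).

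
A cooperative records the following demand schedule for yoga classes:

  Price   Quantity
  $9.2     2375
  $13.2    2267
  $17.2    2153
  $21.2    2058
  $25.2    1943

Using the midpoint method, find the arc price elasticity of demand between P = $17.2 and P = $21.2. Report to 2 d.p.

At P = 17.2, Q = 2153; at P = 21.2, Q = 2058.
ΔQ = -95, ΔP = 4.0. Midpoints: P̄ = 19.20, Q̄ = 2105.5.
ε = (ΔQ/ΔP)(P̄/Q̄) = (-95/4.0)(19.20/2105.5).

-0.22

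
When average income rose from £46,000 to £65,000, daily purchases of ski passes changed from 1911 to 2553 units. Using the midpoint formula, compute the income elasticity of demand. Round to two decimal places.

ΔQ = 642, ΔI = 19000. Midpoints: Ī = 55,500, Q̄ = 2232.0.
ε_I = (ΔQ/ΔI)(Ī/Q̄) = (642/19000)(55500/2232.0).
ε_I > 0, so the good is normal.

0.84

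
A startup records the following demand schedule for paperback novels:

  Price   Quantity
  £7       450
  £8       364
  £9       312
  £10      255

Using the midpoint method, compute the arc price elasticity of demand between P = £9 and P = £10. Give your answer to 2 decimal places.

At P = 9, Q = 312; at P = 10, Q = 255.
ΔQ = -57, ΔP = 1. Midpoints: P̄ = 9.50, Q̄ = 283.5.
ε = (ΔQ/ΔP)(P̄/Q̄) = (-57/1)(9.50/283.5).

-1.91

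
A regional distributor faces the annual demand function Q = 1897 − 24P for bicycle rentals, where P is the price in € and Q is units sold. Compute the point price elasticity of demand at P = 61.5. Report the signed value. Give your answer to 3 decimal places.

-3.506

At P = 61.5, Q = 421.
dQ/dP = −24.
ε = (dQ/dP)(P/Q) = (-24)(61.5/421).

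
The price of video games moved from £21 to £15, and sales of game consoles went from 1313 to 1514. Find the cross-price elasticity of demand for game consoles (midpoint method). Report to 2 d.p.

-0.43

ΔQ_x = 1514 − 1313 = 201; ΔP_y = 15 − 21 = -6.
Midpoints: P̄_y = 18.00, Q̄_x = 1413.5.
ε_xy = (ΔQ_x/ΔP_y)(P̄_y/Q̄_x) = (201/-6)(18.00/1413.5).
ε_xy < 0, so the goods are complements.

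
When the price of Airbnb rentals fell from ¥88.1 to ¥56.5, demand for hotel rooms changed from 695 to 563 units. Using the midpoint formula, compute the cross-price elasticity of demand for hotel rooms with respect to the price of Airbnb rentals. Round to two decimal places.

0.48

ΔQ_x = 563 − 695 = -132; ΔP_y = 56.5 − 88.1 = -31.6.
Midpoints: P̄_y = 72.30, Q̄_x = 629.0.
ε_xy = (ΔQ_x/ΔP_y)(P̄_y/Q̄_x) = (-132/-31.6)(72.30/629.0).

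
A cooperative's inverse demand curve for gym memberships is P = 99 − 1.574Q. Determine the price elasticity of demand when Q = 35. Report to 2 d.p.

At Q = 35, P = 99 − 1.574(35) = 43.91.
dP/dQ = −1.574, so dQ/dP = 1/(−1.574) = -0.635.
ε = (dQ/dP)(P/Q) = (-0.635)(43.91/35).

-0.80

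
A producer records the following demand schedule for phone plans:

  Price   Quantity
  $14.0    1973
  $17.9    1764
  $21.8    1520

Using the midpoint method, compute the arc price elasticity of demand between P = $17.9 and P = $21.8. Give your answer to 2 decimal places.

-0.76

At P = 17.9, Q = 1764; at P = 21.8, Q = 1520.
ΔQ = -244, ΔP = 3.9. Midpoints: P̄ = 19.85, Q̄ = 1642.0.
ε = (ΔQ/ΔP)(P̄/Q̄) = (-244/3.9)(19.85/1642.0).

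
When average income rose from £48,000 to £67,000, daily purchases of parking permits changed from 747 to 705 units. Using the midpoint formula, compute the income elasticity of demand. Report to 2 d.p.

-0.18

ΔQ = -42, ΔI = 19000. Midpoints: Ī = 57,500, Q̄ = 726.0.
ε_I = (ΔQ/ΔI)(Ī/Q̄) = (-42/19000)(57500/726.0).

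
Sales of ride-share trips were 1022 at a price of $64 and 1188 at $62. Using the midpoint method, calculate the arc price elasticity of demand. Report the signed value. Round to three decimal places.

ΔQ = 1188 − 1022 = 166; ΔP = 62 − 64 = -2.
Midpoints: P̄ = 63.00, Q̄ = 1105.0.
ε = (ΔQ/ΔP)(P̄/Q̄) = (166/-2)(63.00/1105.0).

-4.732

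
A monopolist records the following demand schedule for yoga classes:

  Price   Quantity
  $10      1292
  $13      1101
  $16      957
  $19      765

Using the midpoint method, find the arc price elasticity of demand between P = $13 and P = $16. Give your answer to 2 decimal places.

At P = 13, Q = 1101; at P = 16, Q = 957.
ΔQ = -144, ΔP = 3. Midpoints: P̄ = 14.50, Q̄ = 1029.0.
ε = (ΔQ/ΔP)(P̄/Q̄) = (-144/3)(14.50/1029.0).

-0.68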